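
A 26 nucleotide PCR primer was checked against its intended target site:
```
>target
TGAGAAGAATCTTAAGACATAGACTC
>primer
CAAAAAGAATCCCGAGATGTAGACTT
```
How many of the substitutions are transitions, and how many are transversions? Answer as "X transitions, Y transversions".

9 transitions, 0 transversions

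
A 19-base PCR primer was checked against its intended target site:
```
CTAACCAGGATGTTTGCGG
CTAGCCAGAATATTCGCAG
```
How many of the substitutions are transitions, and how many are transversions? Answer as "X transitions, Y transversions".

5 transitions, 0 transversions

Transitions (purine↔purine or pyrimidine↔pyrimidine): 4 A→G, 9 G→A, 12 G→A, 15 T→C, 18 G→A.
Transversions (purine↔pyrimidine): none.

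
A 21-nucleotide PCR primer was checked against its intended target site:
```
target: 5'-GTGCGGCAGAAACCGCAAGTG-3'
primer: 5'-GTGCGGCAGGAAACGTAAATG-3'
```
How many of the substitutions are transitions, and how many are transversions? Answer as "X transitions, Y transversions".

3 transitions, 1 transversion

Transitions (purine↔purine or pyrimidine↔pyrimidine): 10 A→G, 16 C→T, 19 G→A.
Transversions (purine↔pyrimidine): 13 C→A.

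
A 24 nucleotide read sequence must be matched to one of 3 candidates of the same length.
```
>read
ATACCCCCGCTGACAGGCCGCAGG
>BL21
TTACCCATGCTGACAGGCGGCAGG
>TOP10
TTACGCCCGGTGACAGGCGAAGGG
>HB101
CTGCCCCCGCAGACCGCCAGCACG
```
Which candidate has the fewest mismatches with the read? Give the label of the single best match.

Hamming distances to read — BL21: 4; TOP10: 7; HB101: 7.
Smallest is BL21 with 4 mismatches.

BL21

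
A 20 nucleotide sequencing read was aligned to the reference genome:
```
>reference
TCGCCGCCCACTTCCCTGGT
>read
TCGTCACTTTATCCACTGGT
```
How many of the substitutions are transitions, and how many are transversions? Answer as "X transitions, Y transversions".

5 transitions, 3 transversions

Transitions (purine↔purine or pyrimidine↔pyrimidine): 4 C→T, 6 G→A, 8 C→T, 9 C→T, 13 T→C.
Transversions (purine↔pyrimidine): 10 A→T, 11 C→A, 15 C→A.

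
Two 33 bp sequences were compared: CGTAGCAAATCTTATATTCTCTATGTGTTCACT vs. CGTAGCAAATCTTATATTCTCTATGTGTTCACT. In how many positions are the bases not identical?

0

The two sequences are identical at every position.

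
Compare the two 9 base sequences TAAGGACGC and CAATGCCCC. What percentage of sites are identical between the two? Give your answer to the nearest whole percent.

Mismatches at positions 1, 4, 6, 8 (1-based): 4 of 9.
Identical positions: 5/9 = 55.56% → 56%.

56%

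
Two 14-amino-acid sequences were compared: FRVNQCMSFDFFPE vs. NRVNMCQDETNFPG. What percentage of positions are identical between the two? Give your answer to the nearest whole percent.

43%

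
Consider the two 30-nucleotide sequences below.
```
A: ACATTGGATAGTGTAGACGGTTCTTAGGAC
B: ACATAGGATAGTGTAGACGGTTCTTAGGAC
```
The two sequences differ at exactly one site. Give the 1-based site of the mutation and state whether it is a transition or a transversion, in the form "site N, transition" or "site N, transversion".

site 5, transversion

The sequences differ only at site 5: T→A (pyrimidine→purine), a transversion.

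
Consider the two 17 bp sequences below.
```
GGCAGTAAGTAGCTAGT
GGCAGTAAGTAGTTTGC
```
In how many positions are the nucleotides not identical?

Mismatches (1-based): position 13: C→T; position 15: A→T; position 17: T→C.

3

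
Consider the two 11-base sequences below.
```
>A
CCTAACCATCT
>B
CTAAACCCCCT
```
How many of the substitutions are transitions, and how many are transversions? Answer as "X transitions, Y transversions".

2 transitions, 2 transversions

Transitions (purine↔purine or pyrimidine↔pyrimidine): 2 C→T, 9 T→C.
Transversions (purine↔pyrimidine): 3 T→A, 8 A→C.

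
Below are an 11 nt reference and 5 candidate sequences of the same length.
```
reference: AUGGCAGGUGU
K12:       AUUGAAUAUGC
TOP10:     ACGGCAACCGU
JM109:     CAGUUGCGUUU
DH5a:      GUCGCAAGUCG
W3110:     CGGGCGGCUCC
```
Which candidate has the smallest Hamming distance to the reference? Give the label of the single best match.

TOP10

K12 differs at 5 bases; TOP10 differs at 4 bases; JM109 differs at 7 bases; DH5a differs at 5 bases; W3110 differs at 6 bases. The closest is TOP10.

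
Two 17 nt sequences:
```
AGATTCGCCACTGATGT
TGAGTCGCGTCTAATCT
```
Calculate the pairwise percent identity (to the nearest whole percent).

65%

Mismatches at positions 1, 4, 9, 10, 13, 16 (1-based): 6 of 17.
Identical positions: 11/17 = 64.71% → 65%.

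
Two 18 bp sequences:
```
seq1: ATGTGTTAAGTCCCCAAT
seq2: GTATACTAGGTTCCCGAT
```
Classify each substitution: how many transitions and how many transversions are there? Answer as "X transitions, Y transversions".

7 transitions, 0 transversions

Transitions (purine↔purine or pyrimidine↔pyrimidine): 1 A→G, 3 G→A, 5 G→A, 6 T→C, 9 A→G, 12 C→T, 16 A→G.
Transversions (purine↔pyrimidine): none.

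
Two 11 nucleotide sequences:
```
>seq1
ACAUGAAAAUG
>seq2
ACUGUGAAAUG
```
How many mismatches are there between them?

Comparing position by position, 4 sites differ: 3 (A/U), 4 (U/G), 5 (G/U), 6 (A/G).

4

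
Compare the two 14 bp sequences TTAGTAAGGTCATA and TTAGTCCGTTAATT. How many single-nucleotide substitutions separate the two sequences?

5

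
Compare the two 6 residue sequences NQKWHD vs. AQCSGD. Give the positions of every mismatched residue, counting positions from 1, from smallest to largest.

1, 3, 4, 5

Differences at position 1 (N→A), position 3 (K→C), position 4 (W→S), position 5 (H→G).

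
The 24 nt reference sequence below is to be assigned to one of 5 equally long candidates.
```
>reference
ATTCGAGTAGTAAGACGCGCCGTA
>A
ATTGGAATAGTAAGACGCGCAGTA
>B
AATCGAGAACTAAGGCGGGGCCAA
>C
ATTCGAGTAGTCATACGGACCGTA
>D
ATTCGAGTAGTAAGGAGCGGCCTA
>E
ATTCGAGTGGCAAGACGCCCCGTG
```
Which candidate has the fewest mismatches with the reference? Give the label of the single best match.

Hamming distances to reference — A: 3; B: 8; C: 4; D: 4; E: 4.
Smallest is A with 3 mismatches.

A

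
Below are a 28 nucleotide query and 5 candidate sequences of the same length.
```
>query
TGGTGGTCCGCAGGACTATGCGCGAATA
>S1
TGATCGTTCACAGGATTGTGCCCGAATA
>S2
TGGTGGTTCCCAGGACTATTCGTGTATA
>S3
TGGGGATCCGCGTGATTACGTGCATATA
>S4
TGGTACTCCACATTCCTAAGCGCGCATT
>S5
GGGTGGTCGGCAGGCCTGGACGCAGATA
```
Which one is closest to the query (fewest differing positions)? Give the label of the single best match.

S1 differs at 7 positions; S2 differs at 5 positions; S3 differs at 9 positions; S4 differs at 9 positions; S5 differs at 8 positions. The closest is S2.

S2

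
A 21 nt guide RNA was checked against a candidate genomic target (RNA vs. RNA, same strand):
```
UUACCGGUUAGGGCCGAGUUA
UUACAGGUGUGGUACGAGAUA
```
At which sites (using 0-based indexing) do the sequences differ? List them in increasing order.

4, 8, 9, 12, 13, 18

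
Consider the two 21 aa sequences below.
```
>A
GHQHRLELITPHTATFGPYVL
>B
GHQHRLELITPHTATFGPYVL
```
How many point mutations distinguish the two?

The two sequences are identical at every position.

0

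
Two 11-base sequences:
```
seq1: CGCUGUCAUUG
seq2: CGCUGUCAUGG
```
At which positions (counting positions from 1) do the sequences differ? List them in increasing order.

10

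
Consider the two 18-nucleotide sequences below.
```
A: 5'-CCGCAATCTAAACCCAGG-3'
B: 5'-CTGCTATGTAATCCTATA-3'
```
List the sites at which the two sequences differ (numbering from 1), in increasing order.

2, 5, 8, 12, 15, 17, 18

Scanning 1-based: 2: C/T; 5: A/T; 8: C/G; 12: A/T; 15: C/T; 17: G/T; 18: G/A.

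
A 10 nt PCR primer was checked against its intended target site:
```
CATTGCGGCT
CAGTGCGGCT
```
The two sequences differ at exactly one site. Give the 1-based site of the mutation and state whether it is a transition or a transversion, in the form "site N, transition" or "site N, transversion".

site 3, transversion

Site 3 changes T→G. T is a pyrimidine and G is a purine, so this is a transversion.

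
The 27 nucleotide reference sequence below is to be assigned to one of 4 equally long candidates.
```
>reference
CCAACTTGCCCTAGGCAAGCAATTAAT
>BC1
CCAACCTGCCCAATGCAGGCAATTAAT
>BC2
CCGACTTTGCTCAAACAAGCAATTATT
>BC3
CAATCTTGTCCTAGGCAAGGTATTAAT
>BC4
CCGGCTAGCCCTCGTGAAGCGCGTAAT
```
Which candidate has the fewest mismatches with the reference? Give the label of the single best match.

BC1 differs at 4 positions; BC2 differs at 8 positions; BC3 differs at 5 positions; BC4 differs at 9 positions. The closest is BC1.

BC1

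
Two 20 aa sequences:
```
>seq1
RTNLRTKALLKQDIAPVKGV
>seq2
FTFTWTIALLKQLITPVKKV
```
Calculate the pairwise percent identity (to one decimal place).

60.0%

8 positions differ (1, 3, 4, 5, 7, 13, 15, 19), so 12 of 20 match: 12/20 = 60%.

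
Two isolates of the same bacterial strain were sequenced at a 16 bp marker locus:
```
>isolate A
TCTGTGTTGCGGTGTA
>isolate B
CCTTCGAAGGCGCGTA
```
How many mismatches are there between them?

The sequences differ at sites 1, 4, 5, 7, 8, 10, 11, 13 (1-based) — 8 in total.

8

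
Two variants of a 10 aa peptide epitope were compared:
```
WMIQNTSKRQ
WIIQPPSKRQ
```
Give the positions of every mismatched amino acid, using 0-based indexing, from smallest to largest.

Scanning 0-based: 1: M/I; 4: N/P; 5: T/P.

1, 4, 5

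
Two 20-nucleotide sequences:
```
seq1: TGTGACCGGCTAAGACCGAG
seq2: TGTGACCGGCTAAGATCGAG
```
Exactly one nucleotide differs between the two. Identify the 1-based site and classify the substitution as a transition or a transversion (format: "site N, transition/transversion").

site 16, transition

Site 16 changes C→T. C is a pyrimidine and T is a pyrimidine, so this is a transition.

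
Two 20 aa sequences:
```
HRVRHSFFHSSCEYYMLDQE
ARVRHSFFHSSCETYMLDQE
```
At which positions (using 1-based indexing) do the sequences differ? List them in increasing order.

1, 14

Differences at position 1 (H→A), position 14 (Y→T).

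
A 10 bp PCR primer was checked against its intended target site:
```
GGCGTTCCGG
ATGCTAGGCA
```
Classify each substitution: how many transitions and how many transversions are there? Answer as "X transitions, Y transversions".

Mismatches (1-based):
position 1: G→A (purine→purine, transition)
position 2: G→T (purine→pyrimidine, transversion)
position 3: C→G (pyrimidine→purine, transversion)
position 4: G→C (purine→pyrimidine, transversion)
position 6: T→A (pyrimidine→purine, transversion)
position 7: C→G (pyrimidine→purine, transversion)
position 8: C→G (pyrimidine→purine, transversion)
position 9: G→C (purine→pyrimidine, transversion)
position 10: G→A (purine→purine, transition)

2 transitions, 7 transversions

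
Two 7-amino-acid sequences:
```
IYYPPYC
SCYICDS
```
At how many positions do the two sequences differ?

Mismatches (1-based): position 1: I→S; position 2: Y→C; position 4: P→I; position 5: P→C; position 6: Y→D; position 7: C→S.

6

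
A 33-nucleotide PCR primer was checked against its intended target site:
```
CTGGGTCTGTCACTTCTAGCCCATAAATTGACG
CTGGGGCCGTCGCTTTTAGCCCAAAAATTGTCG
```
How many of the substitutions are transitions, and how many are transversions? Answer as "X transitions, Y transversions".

3 transitions, 3 transversions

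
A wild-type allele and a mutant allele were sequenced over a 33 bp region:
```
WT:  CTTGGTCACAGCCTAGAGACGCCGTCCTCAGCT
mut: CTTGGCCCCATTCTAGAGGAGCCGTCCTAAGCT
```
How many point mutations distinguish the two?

Mismatches (1-based): position 6: T→C; position 8: A→C; position 11: G→T; position 12: C→T; position 19: A→G; position 20: C→A; position 29: C→A.

7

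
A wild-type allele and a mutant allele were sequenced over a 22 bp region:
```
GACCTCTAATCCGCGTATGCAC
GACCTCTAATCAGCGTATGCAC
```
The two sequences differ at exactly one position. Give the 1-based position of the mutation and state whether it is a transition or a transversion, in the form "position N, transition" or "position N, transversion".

position 12, transversion

Position 12 changes C→A. C is a pyrimidine and A is a purine, so this is a transversion.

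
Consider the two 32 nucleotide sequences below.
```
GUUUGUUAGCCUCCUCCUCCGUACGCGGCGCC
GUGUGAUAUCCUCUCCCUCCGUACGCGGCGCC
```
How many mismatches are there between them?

Mismatches (1-based): base 3: U→G; base 6: U→A; base 9: G→U; base 14: C→U; base 15: U→C.

5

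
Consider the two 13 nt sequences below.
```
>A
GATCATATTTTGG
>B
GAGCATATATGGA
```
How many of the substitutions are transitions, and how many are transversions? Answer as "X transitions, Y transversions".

Mismatches (1-based):
position 3: T→G (pyrimidine→purine, transversion)
position 9: T→A (pyrimidine→purine, transversion)
position 11: T→G (pyrimidine→purine, transversion)
position 13: G→A (purine→purine, transition)

1 transition, 3 transversions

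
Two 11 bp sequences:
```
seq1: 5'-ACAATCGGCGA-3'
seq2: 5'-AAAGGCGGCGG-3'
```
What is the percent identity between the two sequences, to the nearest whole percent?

4 positions differ (2, 4, 5, 11), so 7 of 11 match: 7/11 = 63.64%.

64%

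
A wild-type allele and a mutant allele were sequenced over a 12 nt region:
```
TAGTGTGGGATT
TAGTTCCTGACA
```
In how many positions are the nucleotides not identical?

6

The sequences differ at positions 5, 6, 7, 8, 11, 12 (1-based) — 6 in total.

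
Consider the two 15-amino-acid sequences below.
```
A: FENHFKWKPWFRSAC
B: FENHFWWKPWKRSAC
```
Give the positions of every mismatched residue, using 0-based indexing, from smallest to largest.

5, 10

Differences at position 5 (K→W), position 10 (F→K).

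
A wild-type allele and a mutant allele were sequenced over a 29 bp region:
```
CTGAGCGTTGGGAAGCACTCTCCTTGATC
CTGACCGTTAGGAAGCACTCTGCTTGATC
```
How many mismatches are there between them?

3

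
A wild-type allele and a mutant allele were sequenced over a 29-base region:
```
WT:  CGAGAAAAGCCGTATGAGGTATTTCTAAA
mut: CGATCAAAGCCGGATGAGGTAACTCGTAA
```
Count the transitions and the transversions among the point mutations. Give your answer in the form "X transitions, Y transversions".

1 transition, 6 transversions

Mismatches (1-based):
position 4: G→T (purine→pyrimidine, transversion)
position 5: A→C (purine→pyrimidine, transversion)
position 13: T→G (pyrimidine→purine, transversion)
position 22: T→A (pyrimidine→purine, transversion)
position 23: T→C (pyrimidine→pyrimidine, transition)
position 26: T→G (pyrimidine→purine, transversion)
position 27: A→T (purine→pyrimidine, transversion)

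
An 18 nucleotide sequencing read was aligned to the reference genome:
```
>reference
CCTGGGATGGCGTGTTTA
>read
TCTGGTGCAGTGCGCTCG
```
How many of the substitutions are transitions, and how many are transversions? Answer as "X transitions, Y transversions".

Mismatches (1-based):
base 1: C→T (pyrimidine→pyrimidine, transition)
base 6: G→T (purine→pyrimidine, transversion)
base 7: A→G (purine→purine, transition)
base 8: T→C (pyrimidine→pyrimidine, transition)
base 9: G→A (purine→purine, transition)
base 11: C→T (pyrimidine→pyrimidine, transition)
base 13: T→C (pyrimidine→pyrimidine, transition)
base 15: T→C (pyrimidine→pyrimidine, transition)
base 17: T→C (pyrimidine→pyrimidine, transition)
base 18: A→G (purine→purine, transition)

9 transitions, 1 transversion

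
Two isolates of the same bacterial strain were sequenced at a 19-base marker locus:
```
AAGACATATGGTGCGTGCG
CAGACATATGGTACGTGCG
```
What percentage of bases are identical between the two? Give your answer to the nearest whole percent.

89%

Mismatches at positions 1, 13 (1-based): 2 of 19.
Identical positions: 17/19 = 89.47% → 89%.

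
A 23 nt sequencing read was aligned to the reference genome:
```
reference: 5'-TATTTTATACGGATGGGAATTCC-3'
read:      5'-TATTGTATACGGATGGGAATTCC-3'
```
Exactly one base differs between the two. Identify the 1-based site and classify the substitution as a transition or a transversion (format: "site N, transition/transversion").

site 5, transversion

Site 5 changes T→G. T is a pyrimidine and G is a purine, so this is a transversion.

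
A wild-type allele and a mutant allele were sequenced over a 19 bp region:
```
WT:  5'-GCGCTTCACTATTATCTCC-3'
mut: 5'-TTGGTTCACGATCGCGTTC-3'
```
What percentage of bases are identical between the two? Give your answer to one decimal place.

9 positions differ (1, 2, 4, 10, 13, 14, 15, 16, 18), so 10 of 19 match: 10/19 = 52.63%.

52.6%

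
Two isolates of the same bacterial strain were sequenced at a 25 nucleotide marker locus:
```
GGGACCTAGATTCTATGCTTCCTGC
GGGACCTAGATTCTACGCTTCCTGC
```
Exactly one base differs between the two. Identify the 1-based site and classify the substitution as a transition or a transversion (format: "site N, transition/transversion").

site 16, transition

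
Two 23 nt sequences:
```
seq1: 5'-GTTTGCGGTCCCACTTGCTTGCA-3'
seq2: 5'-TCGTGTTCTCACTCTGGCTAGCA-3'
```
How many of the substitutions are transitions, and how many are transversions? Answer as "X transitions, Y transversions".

Mismatches (1-based):
site 1: G→T (purine→pyrimidine, transversion)
site 2: T→C (pyrimidine→pyrimidine, transition)
site 3: T→G (pyrimidine→purine, transversion)
site 6: C→T (pyrimidine→pyrimidine, transition)
site 7: G→T (purine→pyrimidine, transversion)
site 8: G→C (purine→pyrimidine, transversion)
site 11: C→A (pyrimidine→purine, transversion)
site 13: A→T (purine→pyrimidine, transversion)
site 16: T→G (pyrimidine→purine, transversion)
site 20: T→A (pyrimidine→purine, transversion)

2 transitions, 8 transversions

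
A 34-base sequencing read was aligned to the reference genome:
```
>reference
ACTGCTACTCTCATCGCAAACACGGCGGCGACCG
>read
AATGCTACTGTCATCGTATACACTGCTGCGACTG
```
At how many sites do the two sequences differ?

Mismatches (1-based): site 2: C→A; site 10: C→G; site 17: C→T; site 19: A→T; site 24: G→T; site 27: G→T; site 33: C→T.

7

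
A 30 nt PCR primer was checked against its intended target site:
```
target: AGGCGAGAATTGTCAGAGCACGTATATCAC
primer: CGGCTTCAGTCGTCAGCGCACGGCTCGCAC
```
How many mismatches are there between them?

Comparing position by position, 11 sites differ: 1 (A/C), 5 (G/T), 6 (A/T), 7 (G/C), 9 (A/G), 11 (T/C), 17 (A/C), 23 (T/G), 24 (A/C), 26 (A/C), 27 (T/G).

11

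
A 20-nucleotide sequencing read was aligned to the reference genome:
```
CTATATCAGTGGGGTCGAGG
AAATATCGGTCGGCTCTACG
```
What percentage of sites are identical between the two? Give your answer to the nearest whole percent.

65%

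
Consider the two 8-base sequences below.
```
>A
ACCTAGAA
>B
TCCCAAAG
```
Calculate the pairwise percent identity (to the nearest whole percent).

4 positions differ (1, 4, 6, 8), so 4 of 8 match: 4/8 = 50%.

50%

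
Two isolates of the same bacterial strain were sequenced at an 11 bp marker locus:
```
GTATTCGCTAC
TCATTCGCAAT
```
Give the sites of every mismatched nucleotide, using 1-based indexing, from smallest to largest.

Differences at site 1 (G→T), site 2 (T→C), site 9 (T→A), site 11 (C→T).

1, 2, 9, 11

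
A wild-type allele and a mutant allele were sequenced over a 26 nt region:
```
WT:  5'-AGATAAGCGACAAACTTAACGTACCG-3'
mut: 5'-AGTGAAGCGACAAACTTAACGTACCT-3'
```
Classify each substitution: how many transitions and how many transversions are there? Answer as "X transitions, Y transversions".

0 transitions, 3 transversions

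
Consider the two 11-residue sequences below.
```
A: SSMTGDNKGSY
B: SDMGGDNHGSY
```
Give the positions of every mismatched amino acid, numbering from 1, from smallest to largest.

2, 4, 8

Differences at position 2 (S→D), position 4 (T→G), position 8 (K→H).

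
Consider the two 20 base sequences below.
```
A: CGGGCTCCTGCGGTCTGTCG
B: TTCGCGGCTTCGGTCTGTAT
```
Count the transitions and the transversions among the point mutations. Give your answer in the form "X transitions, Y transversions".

1 transition, 7 transversions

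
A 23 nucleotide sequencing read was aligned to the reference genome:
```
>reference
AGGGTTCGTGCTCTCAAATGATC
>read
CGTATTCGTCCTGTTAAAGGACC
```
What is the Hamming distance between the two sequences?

8

The sequences differ at sites 1, 3, 4, 10, 13, 15, 19, 22 (1-based) — 8 in total.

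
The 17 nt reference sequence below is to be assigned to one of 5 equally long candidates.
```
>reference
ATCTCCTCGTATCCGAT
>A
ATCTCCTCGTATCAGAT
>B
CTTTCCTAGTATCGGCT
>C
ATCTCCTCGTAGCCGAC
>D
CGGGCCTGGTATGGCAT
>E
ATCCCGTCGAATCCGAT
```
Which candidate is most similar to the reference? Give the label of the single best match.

A

Hamming distances to reference — A: 1; B: 5; C: 2; D: 8; E: 3.
Smallest is A with 1 mismatch.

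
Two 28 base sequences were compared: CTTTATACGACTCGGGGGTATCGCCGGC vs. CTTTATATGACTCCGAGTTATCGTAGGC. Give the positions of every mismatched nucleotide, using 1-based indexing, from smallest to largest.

8, 14, 16, 18, 24, 25

Differences at position 8 (C→T), position 14 (G→C), position 16 (G→A), position 18 (G→T), position 24 (C→T), position 25 (C→A).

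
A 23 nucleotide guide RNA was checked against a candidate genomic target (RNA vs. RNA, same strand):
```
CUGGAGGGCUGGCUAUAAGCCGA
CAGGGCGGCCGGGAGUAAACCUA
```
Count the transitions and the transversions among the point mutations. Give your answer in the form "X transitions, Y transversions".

4 transitions, 5 transversions

Transitions (purine↔purine or pyrimidine↔pyrimidine): 5 A→G, 10 U→C, 15 A→G, 19 G→A.
Transversions (purine↔pyrimidine): 2 U→A, 6 G→C, 13 C→G, 14 U→A, 22 G→U.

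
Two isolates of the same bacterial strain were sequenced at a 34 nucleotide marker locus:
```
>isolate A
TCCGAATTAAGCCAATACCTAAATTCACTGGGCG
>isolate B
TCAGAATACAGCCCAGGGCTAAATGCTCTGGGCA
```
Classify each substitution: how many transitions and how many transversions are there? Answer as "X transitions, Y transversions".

2 transitions, 8 transversions

Mismatches (1-based):
site 3: C→A (pyrimidine→purine, transversion)
site 8: T→A (pyrimidine→purine, transversion)
site 9: A→C (purine→pyrimidine, transversion)
site 14: A→C (purine→pyrimidine, transversion)
site 16: T→G (pyrimidine→purine, transversion)
site 17: A→G (purine→purine, transition)
site 18: C→G (pyrimidine→purine, transversion)
site 25: T→G (pyrimidine→purine, transversion)
site 27: A→T (purine→pyrimidine, transversion)
site 34: G→A (purine→purine, transition)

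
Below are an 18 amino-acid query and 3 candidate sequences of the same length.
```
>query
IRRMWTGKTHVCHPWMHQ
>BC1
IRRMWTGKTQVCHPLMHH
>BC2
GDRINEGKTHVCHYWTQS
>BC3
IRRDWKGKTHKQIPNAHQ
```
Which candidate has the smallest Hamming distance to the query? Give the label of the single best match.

BC1 differs at 3 positions; BC2 differs at 9 positions; BC3 differs at 7 positions. The closest is BC1.

BC1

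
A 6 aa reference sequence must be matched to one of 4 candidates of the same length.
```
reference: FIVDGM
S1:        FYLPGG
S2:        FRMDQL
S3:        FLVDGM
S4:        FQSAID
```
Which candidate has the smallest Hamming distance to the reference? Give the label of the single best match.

S1 differs at 4 residues; S2 differs at 4 residues; S3 differs at 1 residue; S4 differs at 5 residues. The closest is S3.

S3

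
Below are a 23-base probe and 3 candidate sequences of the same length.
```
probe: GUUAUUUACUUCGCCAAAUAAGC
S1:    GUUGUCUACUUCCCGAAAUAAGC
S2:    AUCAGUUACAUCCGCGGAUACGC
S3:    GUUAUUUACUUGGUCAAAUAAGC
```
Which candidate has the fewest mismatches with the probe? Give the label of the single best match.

S3

Hamming distances to probe — S1: 4; S2: 9; S3: 2.
Smallest is S3 with 2 mismatches.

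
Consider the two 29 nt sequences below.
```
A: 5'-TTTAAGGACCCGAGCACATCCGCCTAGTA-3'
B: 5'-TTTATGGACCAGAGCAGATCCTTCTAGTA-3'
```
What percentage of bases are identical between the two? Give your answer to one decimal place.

82.8%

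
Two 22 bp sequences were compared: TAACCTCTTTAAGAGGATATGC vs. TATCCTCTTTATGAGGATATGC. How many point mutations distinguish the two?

Mismatches (1-based): base 3: A→T; base 12: A→T.

2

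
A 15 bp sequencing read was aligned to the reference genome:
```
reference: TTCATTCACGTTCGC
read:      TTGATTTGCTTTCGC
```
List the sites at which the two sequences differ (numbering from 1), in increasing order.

3, 7, 8, 10

Differences at site 3 (C→G), site 7 (C→T), site 8 (A→G), site 10 (G→T).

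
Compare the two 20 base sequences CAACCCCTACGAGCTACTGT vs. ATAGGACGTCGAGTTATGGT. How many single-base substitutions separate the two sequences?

Comparing position by position, 10 positions differ: 1 (C/A), 2 (A/T), 4 (C/G), 5 (C/G), 6 (C/A), 8 (T/G), 9 (A/T), 14 (C/T), 17 (C/T), 18 (T/G).

10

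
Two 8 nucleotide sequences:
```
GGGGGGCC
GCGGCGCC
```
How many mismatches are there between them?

Mismatches (1-based): base 2: G→C; base 5: G→C.

2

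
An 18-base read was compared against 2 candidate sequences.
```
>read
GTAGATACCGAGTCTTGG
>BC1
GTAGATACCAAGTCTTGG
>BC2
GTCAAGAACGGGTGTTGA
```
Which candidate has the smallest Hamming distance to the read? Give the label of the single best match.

Hamming distances to read — BC1: 1; BC2: 7.
Smallest is BC1 with 1 mismatch.

BC1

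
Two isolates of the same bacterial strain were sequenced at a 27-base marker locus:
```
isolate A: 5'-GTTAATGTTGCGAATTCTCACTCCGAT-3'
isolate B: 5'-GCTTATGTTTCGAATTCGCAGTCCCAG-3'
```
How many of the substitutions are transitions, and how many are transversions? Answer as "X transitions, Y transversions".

1 transition, 6 transversions

Transitions (purine↔purine or pyrimidine↔pyrimidine): 2 T→C.
Transversions (purine↔pyrimidine): 4 A→T, 10 G→T, 18 T→G, 21 C→G, 25 G→C, 27 T→G.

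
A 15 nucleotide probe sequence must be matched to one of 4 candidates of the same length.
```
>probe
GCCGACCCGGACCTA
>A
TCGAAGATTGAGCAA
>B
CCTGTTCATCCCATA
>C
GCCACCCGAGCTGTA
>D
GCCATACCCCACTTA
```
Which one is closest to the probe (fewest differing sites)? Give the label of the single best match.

Hamming distances to probe — A: 9; B: 9; C: 7; D: 6.
Smallest is D with 6 mismatches.

D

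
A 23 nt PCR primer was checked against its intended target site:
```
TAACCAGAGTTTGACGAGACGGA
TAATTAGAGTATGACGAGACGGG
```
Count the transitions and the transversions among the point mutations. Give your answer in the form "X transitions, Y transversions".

3 transitions, 1 transversion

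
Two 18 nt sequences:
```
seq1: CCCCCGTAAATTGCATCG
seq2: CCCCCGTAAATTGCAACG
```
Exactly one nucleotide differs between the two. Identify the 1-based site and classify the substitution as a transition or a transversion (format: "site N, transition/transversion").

Site 16 changes T→A. T is a pyrimidine and A is a purine, so this is a transversion.

site 16, transversion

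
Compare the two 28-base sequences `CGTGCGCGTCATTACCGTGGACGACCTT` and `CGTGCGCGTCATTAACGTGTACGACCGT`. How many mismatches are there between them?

The sequences differ at positions 15, 20, 27 (1-based) — 3 in total.

3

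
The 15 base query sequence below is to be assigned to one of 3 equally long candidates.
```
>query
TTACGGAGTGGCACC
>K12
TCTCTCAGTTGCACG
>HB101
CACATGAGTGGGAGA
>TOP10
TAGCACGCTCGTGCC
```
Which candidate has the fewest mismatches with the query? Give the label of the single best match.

K12

K12 differs at 6 bases; HB101 differs at 8 bases; TOP10 differs at 9 bases. The closest is K12.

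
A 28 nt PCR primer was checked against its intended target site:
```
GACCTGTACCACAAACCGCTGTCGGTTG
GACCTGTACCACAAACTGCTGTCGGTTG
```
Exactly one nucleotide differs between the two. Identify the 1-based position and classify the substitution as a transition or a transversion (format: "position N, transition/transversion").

Position 17 changes C→T. C is a pyrimidine and T is a pyrimidine, so this is a transition.

position 17, transition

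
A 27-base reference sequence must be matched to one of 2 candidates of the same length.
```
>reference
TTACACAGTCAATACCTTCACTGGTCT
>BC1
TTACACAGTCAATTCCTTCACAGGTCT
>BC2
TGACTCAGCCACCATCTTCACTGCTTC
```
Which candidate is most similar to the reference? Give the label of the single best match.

BC1 differs at 2 bases; BC2 differs at 9 bases. The closest is BC1.

BC1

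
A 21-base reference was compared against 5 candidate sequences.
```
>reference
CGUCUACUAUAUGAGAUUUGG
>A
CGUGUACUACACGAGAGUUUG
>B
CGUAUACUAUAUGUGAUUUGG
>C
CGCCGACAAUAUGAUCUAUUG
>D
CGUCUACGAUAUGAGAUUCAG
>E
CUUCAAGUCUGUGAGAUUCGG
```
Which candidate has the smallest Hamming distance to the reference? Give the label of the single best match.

B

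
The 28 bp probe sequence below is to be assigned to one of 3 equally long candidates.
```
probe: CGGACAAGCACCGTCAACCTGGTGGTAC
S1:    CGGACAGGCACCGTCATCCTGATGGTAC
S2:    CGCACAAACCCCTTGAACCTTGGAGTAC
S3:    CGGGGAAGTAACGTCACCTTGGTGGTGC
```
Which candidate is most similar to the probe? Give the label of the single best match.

S1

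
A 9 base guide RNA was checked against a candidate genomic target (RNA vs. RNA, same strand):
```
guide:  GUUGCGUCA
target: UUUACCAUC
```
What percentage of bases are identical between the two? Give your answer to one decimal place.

33.3%

6 positions differ (1, 4, 6, 7, 8, 9), so 3 of 9 match: 3/9 = 33.33%.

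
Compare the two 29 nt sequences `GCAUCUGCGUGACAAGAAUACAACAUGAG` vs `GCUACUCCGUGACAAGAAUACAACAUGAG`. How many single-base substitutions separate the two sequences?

Mismatches (1-based): position 3: A→U; position 4: U→A; position 7: G→C.

3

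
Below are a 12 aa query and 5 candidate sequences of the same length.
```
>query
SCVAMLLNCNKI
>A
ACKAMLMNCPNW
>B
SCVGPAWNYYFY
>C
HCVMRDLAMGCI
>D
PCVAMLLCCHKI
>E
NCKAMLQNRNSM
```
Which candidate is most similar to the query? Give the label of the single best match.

D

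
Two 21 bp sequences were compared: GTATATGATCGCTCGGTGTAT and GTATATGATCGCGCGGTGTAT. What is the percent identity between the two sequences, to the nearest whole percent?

1 position differs (13), so 20 of 21 match: 20/21 = 95.24%.

95%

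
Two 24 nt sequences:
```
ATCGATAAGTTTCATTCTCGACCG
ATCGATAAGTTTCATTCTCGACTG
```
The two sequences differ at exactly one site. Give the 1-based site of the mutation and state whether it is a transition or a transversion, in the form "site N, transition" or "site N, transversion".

The sequences differ only at site 23: C→T (pyrimidine→pyrimidine), a transition.

site 23, transition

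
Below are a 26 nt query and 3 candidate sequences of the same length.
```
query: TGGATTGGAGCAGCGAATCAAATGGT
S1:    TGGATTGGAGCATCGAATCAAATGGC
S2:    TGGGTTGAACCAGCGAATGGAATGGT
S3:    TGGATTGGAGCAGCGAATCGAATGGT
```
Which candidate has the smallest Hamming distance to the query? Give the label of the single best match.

S3

S1 differs at 2 bases; S2 differs at 5 bases; S3 differs at 1 base. The closest is S3.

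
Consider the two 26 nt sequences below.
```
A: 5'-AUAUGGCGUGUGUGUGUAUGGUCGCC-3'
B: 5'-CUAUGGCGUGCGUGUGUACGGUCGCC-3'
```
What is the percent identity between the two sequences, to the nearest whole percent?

88%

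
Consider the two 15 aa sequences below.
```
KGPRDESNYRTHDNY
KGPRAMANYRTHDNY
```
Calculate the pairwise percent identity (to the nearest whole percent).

80%

Mismatches at positions 5, 6, 7 (1-based): 3 of 15.
Identical positions: 12/15 = 80% → 80%.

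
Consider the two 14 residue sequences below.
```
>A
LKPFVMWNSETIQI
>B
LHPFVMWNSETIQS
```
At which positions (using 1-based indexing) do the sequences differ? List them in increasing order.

Differences at position 2 (K→H), position 14 (I→S).

2, 14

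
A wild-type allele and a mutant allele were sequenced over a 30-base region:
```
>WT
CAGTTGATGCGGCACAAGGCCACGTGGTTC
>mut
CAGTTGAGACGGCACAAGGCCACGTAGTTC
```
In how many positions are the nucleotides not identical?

The sequences differ at positions 8, 9, 26 (1-based) — 3 in total.

3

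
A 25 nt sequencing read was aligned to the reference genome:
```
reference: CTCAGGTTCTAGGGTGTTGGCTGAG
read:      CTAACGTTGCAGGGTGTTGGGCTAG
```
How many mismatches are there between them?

7

The sequences differ at sites 3, 5, 9, 10, 21, 22, 23 (1-based) — 7 in total.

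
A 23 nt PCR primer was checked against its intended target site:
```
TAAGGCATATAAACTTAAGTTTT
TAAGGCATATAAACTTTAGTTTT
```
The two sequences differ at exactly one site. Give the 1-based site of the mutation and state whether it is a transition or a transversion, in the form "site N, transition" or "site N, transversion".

site 17, transversion

Site 17 changes A→T. A is a purine and T is a pyrimidine, so this is a transversion.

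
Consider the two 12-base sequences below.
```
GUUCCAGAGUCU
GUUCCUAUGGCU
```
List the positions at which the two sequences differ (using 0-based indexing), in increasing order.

Scanning 0-based: 5: A/U; 6: G/A; 7: A/U; 9: U/G.

5, 6, 7, 9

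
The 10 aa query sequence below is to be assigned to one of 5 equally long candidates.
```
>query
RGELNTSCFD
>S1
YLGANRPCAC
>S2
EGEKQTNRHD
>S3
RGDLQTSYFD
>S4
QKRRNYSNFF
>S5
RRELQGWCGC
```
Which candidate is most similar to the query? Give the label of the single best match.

S3

Hamming distances to query — S1: 8; S2: 6; S3: 3; S4: 7; S5: 6.
Smallest is S3 with 3 mismatches.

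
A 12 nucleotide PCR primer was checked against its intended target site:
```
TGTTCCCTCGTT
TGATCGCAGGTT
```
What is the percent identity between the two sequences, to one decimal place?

66.7%

4 positions differ (3, 6, 8, 9), so 8 of 12 match: 8/12 = 66.67%.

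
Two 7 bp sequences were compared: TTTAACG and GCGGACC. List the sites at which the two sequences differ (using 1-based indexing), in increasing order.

1, 2, 3, 4, 7

Scanning 1-based: 1: T/G; 2: T/C; 3: T/G; 4: A/G; 7: G/C.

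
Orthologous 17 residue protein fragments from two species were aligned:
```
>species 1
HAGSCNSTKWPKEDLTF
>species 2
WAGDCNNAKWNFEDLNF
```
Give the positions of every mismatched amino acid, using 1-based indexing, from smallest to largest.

1, 4, 7, 8, 11, 12, 16

Scanning 1-based: 1: H/W; 4: S/D; 7: S/N; 8: T/A; 11: P/N; 12: K/F; 16: T/N.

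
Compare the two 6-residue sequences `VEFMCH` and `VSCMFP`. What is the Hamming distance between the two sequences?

Comparing position by position, 4 positions differ: 2 (E/S), 3 (F/C), 5 (C/F), 6 (H/P).

4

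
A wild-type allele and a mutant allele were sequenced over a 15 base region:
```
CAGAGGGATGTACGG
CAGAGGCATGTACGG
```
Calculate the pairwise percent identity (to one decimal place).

93.3%

1 position differs (7), so 14 of 15 match: 14/15 = 93.33%.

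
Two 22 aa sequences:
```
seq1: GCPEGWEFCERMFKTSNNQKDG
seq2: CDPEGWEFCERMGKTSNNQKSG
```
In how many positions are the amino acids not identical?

4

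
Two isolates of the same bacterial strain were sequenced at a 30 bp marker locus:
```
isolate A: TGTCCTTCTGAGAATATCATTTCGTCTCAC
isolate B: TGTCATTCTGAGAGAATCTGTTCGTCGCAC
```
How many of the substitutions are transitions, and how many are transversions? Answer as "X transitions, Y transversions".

Transitions (purine↔purine or pyrimidine↔pyrimidine): 14 A→G.
Transversions (purine↔pyrimidine): 5 C→A, 15 T→A, 19 A→T, 20 T→G, 27 T→G.

1 transition, 5 transversions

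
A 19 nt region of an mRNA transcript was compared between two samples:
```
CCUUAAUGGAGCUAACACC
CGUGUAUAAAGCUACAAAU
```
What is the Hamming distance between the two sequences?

Comparing position by position, 9 bases differ: 2 (C/G), 4 (U/G), 5 (A/U), 8 (G/A), 9 (G/A), 15 (A/C), 16 (C/A), 18 (C/A), 19 (C/U).

9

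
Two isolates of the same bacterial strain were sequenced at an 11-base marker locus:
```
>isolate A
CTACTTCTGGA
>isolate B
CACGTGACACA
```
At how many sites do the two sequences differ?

The sequences differ at sites 2, 3, 4, 6, 7, 8, 9, 10 (1-based) — 8 in total.

8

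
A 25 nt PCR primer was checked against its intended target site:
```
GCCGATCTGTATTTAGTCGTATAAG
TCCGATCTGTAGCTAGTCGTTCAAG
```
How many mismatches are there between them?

The sequences differ at sites 1, 12, 13, 21, 22 (1-based) — 5 in total.

5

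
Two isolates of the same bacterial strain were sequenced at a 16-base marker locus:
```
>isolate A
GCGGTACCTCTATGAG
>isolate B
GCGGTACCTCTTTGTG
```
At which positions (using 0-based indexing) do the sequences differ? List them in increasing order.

11, 14

Differences at position 11 (A→T), position 14 (A→T).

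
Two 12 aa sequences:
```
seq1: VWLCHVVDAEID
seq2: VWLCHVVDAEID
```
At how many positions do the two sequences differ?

The two sequences are identical at every position.

0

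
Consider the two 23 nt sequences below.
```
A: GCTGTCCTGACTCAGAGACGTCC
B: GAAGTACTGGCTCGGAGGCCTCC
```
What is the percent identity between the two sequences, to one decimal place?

69.6%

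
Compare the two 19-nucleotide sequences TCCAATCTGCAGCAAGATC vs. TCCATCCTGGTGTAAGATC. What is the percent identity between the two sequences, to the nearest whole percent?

74%

Mismatches at positions 5, 6, 10, 11, 13 (1-based): 5 of 19.
Identical positions: 14/19 = 73.68% → 74%.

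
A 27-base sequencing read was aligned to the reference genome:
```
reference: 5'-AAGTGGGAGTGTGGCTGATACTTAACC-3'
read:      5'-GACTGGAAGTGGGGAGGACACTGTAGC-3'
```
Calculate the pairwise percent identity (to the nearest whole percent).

63%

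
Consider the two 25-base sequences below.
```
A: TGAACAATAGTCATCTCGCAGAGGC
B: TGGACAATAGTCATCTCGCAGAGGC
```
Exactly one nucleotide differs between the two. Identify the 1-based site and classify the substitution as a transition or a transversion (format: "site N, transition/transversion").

Site 3 changes A→G. A is a purine and G is a purine, so this is a transition.

site 3, transition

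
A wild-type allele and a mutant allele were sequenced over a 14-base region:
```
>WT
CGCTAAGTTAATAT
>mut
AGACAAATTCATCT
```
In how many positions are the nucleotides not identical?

The sequences differ at positions 1, 3, 4, 7, 10, 13 (1-based) — 6 in total.

6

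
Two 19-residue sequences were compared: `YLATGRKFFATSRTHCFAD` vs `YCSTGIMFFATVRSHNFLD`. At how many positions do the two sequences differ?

The sequences differ at positions 2, 3, 6, 7, 12, 14, 16, 18 (1-based) — 8 in total.

8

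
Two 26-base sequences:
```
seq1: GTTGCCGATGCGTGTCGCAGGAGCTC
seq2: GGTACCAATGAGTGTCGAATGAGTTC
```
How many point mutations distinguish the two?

Comparing position by position, 7 positions differ: 2 (T/G), 4 (G/A), 7 (G/A), 11 (C/A), 18 (C/A), 20 (G/T), 24 (C/T).

7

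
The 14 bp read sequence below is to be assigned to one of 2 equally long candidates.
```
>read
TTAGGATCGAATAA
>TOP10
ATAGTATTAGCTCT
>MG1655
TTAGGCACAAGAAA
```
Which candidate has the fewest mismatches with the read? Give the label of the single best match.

Hamming distances to read — TOP10: 8; MG1655: 5.
Smallest is MG1655 with 5 mismatches.

MG1655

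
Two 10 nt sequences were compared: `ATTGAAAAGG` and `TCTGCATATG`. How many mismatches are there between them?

Mismatches (1-based): site 1: A→T; site 2: T→C; site 5: A→C; site 7: A→T; site 9: G→T.

5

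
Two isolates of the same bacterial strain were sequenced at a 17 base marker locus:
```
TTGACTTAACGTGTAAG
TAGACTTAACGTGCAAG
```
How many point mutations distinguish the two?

2

Comparing position by position, 2 sites differ: 2 (T/A), 14 (T/C).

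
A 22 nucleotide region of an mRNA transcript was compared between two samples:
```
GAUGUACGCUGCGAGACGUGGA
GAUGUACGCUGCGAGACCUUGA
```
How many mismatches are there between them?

Mismatches (1-based): position 18: G→C; position 20: G→U.

2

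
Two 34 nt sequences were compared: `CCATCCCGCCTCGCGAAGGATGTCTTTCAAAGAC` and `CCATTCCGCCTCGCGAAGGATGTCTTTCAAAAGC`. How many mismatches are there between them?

3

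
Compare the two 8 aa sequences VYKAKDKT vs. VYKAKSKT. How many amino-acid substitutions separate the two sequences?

1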